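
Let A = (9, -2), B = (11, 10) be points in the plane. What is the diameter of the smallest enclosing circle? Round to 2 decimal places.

12.17

The smallest circle enclosing two points has them as diameter endpoints.
Centre = midpoint = (10, 4); r² = |AB|²/4 = 148/4 = 37.
Diameter = 2r = 2√37 ≈ 12.17.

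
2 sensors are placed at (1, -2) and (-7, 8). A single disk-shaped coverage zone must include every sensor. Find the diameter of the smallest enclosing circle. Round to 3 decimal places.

The smallest circle enclosing two points has them as diameter endpoints.
Centre = midpoint = (-3, 3); r² = |(1, -2)−(-7, 8)|²/4 = 164/4 = 41.
Diameter = 2r = 2√41 ≈ 12.806.

12.806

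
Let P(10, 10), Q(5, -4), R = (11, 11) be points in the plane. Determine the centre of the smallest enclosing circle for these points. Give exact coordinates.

Side lengths²: PQ² = 221, PR² = 2, QR² = 261.
Since QR² = 261 ≥ 221 + 2 = 223, the angle opposite QR is not acute, so the smallest enclosing circle has QR as diameter.
Centre = midpoint of QR = (8, 3.5), r² = 261/4 = 65.25.
Centre = (8, 3.5).

(8, 3.5)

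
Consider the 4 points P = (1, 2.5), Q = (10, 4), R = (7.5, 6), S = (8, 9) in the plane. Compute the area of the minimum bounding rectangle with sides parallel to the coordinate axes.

x ranges over [1, 10], width 9.
y ranges over [2.5, 9], height 6.5.
Area = 9 × 6.5 = 58.5.

58.5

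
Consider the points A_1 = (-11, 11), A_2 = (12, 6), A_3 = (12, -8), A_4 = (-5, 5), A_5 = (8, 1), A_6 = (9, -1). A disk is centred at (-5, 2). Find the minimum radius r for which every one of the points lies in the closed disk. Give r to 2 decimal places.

The required radius is the distance from (-5, 2) to the farthest point.
Squared distances: 117, 305, 389, 9, 170, 205.
Maximum is 389, attained at A_3.
r = √389 ≈ 19.72.

19.72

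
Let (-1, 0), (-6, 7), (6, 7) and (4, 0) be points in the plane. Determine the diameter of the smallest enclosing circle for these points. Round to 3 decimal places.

12.695

The minimum enclosing circle is determined by three boundary points: (-6, 7), (6, 7), (4, 0).
Their circumcentre is (0, 69/14) with r² = 7897/196.
The farthest remaining point (-1, 0) is at distance² 4957/196 ≤ 7897/196.
Diameter = 2r = 2√(7897/196) ≈ 12.695.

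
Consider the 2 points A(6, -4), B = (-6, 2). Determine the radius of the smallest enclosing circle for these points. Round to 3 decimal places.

The smallest circle enclosing two points has them as diameter endpoints.
Centre = midpoint = (0, -1); r² = |AB|²/4 = 180/4 = 45.
r = √45 ≈ 6.708.

6.708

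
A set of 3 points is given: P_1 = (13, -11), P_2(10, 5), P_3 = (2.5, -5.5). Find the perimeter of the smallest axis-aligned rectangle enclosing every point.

53

Width = max x − min x = 13 − 2.5 = 10.5.
Height = max y − min y = 5 − (-11) = 16.
Perimeter = 2(10.5 + 16) = 53.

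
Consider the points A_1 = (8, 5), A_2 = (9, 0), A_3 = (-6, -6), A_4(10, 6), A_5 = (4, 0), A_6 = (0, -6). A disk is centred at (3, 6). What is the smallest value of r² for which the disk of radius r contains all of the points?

The required radius is the distance from (3, 6) to the farthest point.
Squared distances: 26, 72, 225, 49, 37, 153.
Maximum is 225, attained at A_3.

225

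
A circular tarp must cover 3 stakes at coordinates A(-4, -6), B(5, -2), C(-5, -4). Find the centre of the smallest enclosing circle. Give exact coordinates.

(0, -3)

Side lengths²: AB² = 97, AC² = 5, BC² = 104.
Since BC² = 104 ≥ 97 + 5 = 102, the angle opposite BC is not acute, so the smallest enclosing circle has BC as diameter.
Centre = midpoint of BC = (0, -3), r² = 104/4 = 26.
Centre = (0, -3).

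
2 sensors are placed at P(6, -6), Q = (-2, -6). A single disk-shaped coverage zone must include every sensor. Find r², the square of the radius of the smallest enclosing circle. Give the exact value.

16

The smallest circle enclosing two points has them as diameter endpoints.
Centre = midpoint = (2, -6); r² = |PQ|²/4 = 64/4 = 16.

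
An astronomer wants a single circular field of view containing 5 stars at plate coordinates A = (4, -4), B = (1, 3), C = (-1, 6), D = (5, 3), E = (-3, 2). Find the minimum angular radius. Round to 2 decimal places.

5.59

A smallest enclosing disk is always determined by at most three of the input points on its boundary.
The farthest pair is A–C with squared distance 125. The circle on this segment as diameter has centre (1.5, 1) and r² = 125/4 = 31.25.
Check B: distance² to centre = 4.25 ≤ 31.25, so it lies inside.
All remaining points lie in this disk, and no smaller disk contains both endpoints, so this is the minimum enclosing circle.
r = √(31.25) ≈ 5.59.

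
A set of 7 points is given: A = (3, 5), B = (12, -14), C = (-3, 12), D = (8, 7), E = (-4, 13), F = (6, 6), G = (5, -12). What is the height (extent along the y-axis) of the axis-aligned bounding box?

max y = 13, min y = -14, so height = 27.

27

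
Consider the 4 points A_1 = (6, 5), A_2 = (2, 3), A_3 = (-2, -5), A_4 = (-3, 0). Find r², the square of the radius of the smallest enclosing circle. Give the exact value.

The minimum enclosing circle of a finite set is fixed by two of the points (as a diameter) or three (as a circumcircle).
The farthest pair is A_1–A_3 with squared distance 164. The circle on this segment as diameter has centre (2, 0) and r² = 164/4 = 41.
Check A_2: distance² to centre = 9 ≤ 41, so it lies inside.
All remaining points lie in this disk, and no smaller disk contains both endpoints, so this is the minimum enclosing circle.

41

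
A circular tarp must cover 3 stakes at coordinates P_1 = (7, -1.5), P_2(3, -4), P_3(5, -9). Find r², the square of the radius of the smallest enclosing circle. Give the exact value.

Side lengths²: P_1P_2² = 22.25, P_1P_3² = 60.25, P_2P_3² = 29.
Since P_1P_3² = 60.25 ≥ 29 + 22.25 = 51.25, the angle opposite P_1P_3 is not acute, so the smallest enclosing circle has P_1P_3 as diameter.
Centre = midpoint of P_1P_3 = (6, -5.25), r² = 60.25/4 = 15.0625.

15.0625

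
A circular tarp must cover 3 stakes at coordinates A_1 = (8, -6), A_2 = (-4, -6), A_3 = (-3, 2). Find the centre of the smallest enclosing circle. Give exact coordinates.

(2, -2.6875)

Side lengths²: A_1A_2² = 144, A_1A_3² = 185, A_2A_3² = 65.
Since A_1A_3² = 185 < 144 + 65 = 209, the triangle is acute, so the smallest enclosing circle is the circumcircle.
Circumcentre = (2, -2.6875), r² = 46.97265625.
Centre = (2, -2.6875).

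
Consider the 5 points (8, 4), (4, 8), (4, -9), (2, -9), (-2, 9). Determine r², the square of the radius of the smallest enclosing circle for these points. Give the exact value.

A smallest enclosing disk is always determined by at most three of the input points on its boundary.
The farthest pair is (4, -9)–(-2, 9) with squared distance 360. The circle on this segment as diameter has centre (1, 0) and r² = 360/4 = 90.
Check (8, 4): distance² to centre = 65 ≤ 90, so it lies inside.
All remaining points lie in this disk, and no smaller disk contains both endpoints, so this is the minimum enclosing circle.

90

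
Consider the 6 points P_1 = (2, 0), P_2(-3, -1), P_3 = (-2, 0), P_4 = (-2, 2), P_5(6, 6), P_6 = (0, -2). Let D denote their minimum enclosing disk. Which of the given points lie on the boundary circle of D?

P_2, P_5

By Welzl's lemma the MEC is supported by two points (diametrically opposite) or three points (on a circumcircle).
The farthest pair is P_2–P_5 with squared distance 130. The circle on this segment as diameter has centre (1.5, 2.5) and r² = 130/4 = 32.5.
Check P_1: distance² to centre = 6.5 ≤ 32.5, so it lies inside.
All remaining points lie in this disk, and no smaller disk contains both endpoints, so this is the minimum enclosing circle.
The points at distance exactly r from the centre are P_2, P_5 — 2 points.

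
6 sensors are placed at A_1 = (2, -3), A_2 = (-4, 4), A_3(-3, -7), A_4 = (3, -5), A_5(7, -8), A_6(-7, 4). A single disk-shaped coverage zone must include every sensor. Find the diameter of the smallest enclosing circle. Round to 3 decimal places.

By Welzl's lemma the MEC is supported by two points (diametrically opposite) or three points (on a circumcircle).
The farthest pair is A_5–A_6 with squared distance 340. The circle on this segment as diameter has centre (0, -2) and r² = 340/4 = 85.
Check A_1: distance² to centre = 5 ≤ 85, so it lies inside.
All remaining points lie in this disk, and no smaller disk contains both endpoints, so this is the minimum enclosing circle.
Diameter = 2r = 2√85 ≈ 18.439.

18.439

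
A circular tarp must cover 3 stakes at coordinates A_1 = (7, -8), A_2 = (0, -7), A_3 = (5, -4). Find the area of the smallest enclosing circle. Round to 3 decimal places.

Side lengths²: A_1A_2² = 50, A_1A_3² = 20, A_2A_3² = 34.
Since A_1A_2² = 50 < 34 + 20 = 54, the triangle is acute, so the smallest enclosing circle is the circumcircle.
Circumcentre = (46/13, -94/13), r² = 2125/169.
Area = π·r² = π·2125/169 ≈ 39.502.

39.502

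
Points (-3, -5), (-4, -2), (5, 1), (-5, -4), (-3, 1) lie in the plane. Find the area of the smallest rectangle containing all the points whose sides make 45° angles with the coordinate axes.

60

In coordinates u = x + y, v = x − y the rectangle is axis-aligned; the map (x,y)→(u,v) scales areas by 2.
u-values: -8, -6, 6, -9, -2; range = 6 − (-9) = 15.
v-values: 2, -2, 4, -1, -4; range = 4 − (-4) = 8.
Area = (15 × 8) / 2 = 60.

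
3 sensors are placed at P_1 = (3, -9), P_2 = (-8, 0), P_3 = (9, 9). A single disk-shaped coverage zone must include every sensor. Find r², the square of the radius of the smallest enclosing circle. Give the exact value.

93425/882

Side lengths²: P_1P_2² = 202, P_1P_3² = 360, P_2P_3² = 370.
Since P_2P_3² = 370 < 360 + 202 = 562, the triangle is acute, so the smallest enclosing circle is the circumcircle.
Circumcentre = (31/14, 53/42), r² = 93425/882.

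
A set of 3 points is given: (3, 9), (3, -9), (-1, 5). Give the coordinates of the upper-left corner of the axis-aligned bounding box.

x-range [-1, 3], y-range [-9, 9].
The upper-left corner is (-1, 9).

(-1, 9)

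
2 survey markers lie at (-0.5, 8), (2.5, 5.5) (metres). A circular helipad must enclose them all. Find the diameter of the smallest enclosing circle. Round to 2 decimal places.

The smallest circle enclosing two points has them as diameter endpoints.
Centre = midpoint = (1, 6.75); r² = |(-0.5, 8)−(2.5, 5.5)|²/4 = 15.25/4 = 3.8125.
Diameter = 2r = 2√(3.8125) ≈ 3.91.

3.91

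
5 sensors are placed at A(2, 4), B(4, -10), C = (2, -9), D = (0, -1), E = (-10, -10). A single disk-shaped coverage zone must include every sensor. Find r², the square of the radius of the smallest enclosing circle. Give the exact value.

By Welzl's lemma the MEC is supported by two points (diametrically opposite) or three points (on a circumcircle).
The minimum enclosing circle is determined by three boundary points: A, B, E.
Their circumcentre is (-3, -27/7) with r² = 4250/49.
The farthest remaining point C is at distance² 2521/49 ≤ 4250/49.

4250/49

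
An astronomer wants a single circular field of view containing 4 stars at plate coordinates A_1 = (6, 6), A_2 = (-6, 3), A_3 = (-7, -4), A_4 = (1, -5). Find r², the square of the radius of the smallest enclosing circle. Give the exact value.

67.25

By Welzl's lemma the MEC is supported by two points (diametrically opposite) or three points (on a circumcircle).
The farthest pair is A_1–A_3 with squared distance 269. The circle on this segment as diameter has centre (-0.5, 1) and r² = 269/4 = 67.25.
Check A_2: distance² to centre = 34.25 ≤ 67.25, so it lies inside.
All remaining points lie in this disk, and no smaller disk contains both endpoints, so this is the minimum enclosing circle.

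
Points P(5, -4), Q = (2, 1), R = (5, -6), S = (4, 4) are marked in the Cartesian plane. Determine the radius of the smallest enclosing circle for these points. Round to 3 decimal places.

A smallest enclosing disk is always determined by at most three of the input points on its boundary.
The farthest pair is R–S with squared distance 101. The circle on this segment as diameter has centre (4.5, -1) and r² = 101/4 = 25.25.
Check P: distance² to centre = 9.25 ≤ 25.25, so it lies inside.
All remaining points lie in this disk, and no smaller disk contains both endpoints, so this is the minimum enclosing circle.
r = √(25.25) ≈ 5.025.

5.025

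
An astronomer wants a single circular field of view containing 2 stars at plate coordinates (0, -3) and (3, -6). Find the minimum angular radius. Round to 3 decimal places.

2.121

The smallest circle enclosing two points has them as diameter endpoints.
Centre = midpoint = (1.5, -4.5); r² = |(0, -3)−(3, -6)|²/4 = 18/4 = 4.5.
r = √(4.5) ≈ 2.121.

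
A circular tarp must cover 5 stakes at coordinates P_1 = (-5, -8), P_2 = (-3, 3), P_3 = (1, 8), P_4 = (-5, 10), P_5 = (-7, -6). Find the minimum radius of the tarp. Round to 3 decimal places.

9.006

A smallest enclosing disk is always determined by at most three of the input points on its boundary.
The minimum enclosing circle is determined by three boundary points: P_1, P_3, P_4.
Their circumcentre is (-14/3, 1) with r² = 730/9.
The farthest remaining point P_5 is at distance² 490/9 ≤ 730/9.
r = √(730/9) ≈ 9.006.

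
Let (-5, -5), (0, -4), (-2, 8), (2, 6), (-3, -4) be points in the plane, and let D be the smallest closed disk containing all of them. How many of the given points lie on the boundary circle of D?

3

The minimum enclosing circle of a finite set is fixed by two of the points (as a diameter) or three (as a circumcircle).
The minimum enclosing circle is determined by three boundary points: (-5, -5), (-2, 8), (2, 6).
Their circumcentre is (-82/29, 39/29) with r² = 37825/841.
The farthest remaining point (0, -4) is at distance² 30749/841 ≤ 37825/841.
The points at distance exactly r from the centre are (-5, -5), (-2, 8), (2, 6) — 3 points.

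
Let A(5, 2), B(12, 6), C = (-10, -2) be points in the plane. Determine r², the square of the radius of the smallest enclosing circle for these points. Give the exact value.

Side lengths²: AB² = 65, AC² = 241, BC² = 548.
Since BC² = 548 ≥ 241 + 65 = 306, the angle opposite BC is not acute, so the smallest enclosing circle has BC as diameter.
Centre = midpoint of BC = (1, 2), r² = 548/4 = 137.

137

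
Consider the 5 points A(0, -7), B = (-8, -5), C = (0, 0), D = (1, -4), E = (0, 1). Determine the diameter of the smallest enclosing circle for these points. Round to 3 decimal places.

10.308

A smallest enclosing disk is always determined by at most three of the input points on its boundary.
The minimum enclosing circle is determined by three boundary points: A, B, E.
Their circumcentre is (-3.25, -3) with r² = 26.5625.
The farthest remaining point C is at distance² 19.5625 ≤ 26.5625.
Diameter = 2r = 2√(26.5625) ≈ 10.308.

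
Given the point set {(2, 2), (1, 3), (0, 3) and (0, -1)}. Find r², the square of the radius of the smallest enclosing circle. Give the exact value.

The farthest pair is (1, 3)–(0, -1) with squared distance 17. The circle on this segment as diameter has centre (0.5, 1) and r² = 17/4 = 4.25.
Check (2, 2): distance² to centre = 3.25 ≤ 4.25, so it lies inside.
All remaining points lie in this disk, and no smaller disk contains both endpoints, so this is the minimum enclosing circle.

4.25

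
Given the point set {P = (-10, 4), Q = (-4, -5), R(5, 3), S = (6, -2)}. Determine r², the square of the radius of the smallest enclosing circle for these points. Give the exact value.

73

By Welzl's lemma the MEC is supported by two points (diametrically opposite) or three points (on a circumcircle).
The farthest pair is P–S with squared distance 292. The circle on this segment as diameter has centre (-2, 1) and r² = 292/4 = 73.
Check Q: distance² to centre = 40 ≤ 73, so it lies inside.
All remaining points lie in this disk, and no smaller disk contains both endpoints, so this is the minimum enclosing circle.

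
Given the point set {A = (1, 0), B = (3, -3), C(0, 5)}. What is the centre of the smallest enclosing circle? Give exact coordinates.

Side lengths²: AB² = 13, AC² = 26, BC² = 73.
Since BC² = 73 ≥ 26 + 13 = 39, the angle opposite BC is not acute, so the smallest enclosing circle has BC as diameter.
Centre = midpoint of BC = (1.5, 1), r² = 73/4 = 18.25.
Centre = (1.5, 1).

(1.5, 1)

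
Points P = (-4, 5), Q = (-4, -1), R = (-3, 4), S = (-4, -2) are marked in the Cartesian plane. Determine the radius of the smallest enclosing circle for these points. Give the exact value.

The farthest pair is P–S with squared distance 49. The circle on this segment as diameter has centre (-4, 1.5) and r² = 49/4 = 12.25.
Check Q: distance² to centre = 6.25 ≤ 12.25, so it lies inside.
All remaining points lie in this disk, and no smaller disk contains both endpoints, so this is the minimum enclosing circle.
r = √(12.25) = 3.5.

3.5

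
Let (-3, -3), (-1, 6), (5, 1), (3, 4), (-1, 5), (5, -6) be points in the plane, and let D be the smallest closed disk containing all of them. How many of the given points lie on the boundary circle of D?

By Welzl's lemma the MEC is supported by two points (diametrically opposite) or three points (on a circumcircle).
The farthest pair is (-1, 6)–(5, -6) with squared distance 180. The circle on this segment as diameter has centre (2, 0) and r² = 180/4 = 45.
Check (-3, -3): distance² to centre = 34 ≤ 45, so it lies inside.
All remaining points lie in this disk, and no smaller disk contains both endpoints, so this is the minimum enclosing circle.
The points at distance exactly r from the centre are (-1, 6), (5, -6) — 2 points.

2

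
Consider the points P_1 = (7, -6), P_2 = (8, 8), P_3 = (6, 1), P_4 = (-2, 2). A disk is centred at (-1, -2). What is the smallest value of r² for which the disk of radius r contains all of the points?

181

The required radius is the distance from (-1, -2) to the farthest point.
Squared distances: 80, 181, 58, 17.
Maximum is 181, attained at P_2.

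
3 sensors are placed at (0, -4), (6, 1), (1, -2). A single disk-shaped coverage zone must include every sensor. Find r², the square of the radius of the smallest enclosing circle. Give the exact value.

Call the three points A, B, C in the order given.
Side lengths²: AB² = 61, AC² = 5, BC² = 34.
Since AB² = 61 ≥ 34 + 5 = 39, the angle opposite AB is not acute, so the smallest enclosing circle has AB as diameter.
Centre = midpoint of AB = (3, -1.5), r² = 61/4 = 15.25.

15.25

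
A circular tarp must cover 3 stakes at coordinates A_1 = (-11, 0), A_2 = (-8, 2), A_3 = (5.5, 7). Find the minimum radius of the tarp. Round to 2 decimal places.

8.96

Side lengths²: A_1A_2² = 13, A_1A_3² = 321.25, A_2A_3² = 207.25.
Since A_1A_3² = 321.25 ≥ 207.25 + 13 = 220.25, the angle opposite A_1A_3 is not acute, so the smallest enclosing circle has A_1A_3 as diameter.
Centre = midpoint of A_1A_3 = (-2.75, 3.5), r² = 321.25/4 = 80.3125.
r = √(80.3125) ≈ 8.96.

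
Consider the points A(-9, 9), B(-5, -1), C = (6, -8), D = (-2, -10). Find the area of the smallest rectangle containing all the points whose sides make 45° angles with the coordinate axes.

192

In coordinates u = x + y, v = x − y the rectangle is axis-aligned; the map (x,y)→(u,v) scales areas by 2.
u-values: 0, -6, -2, -12; range = 0 − (-12) = 12.
v-values: -18, -4, 14, 8; range = 14 − (-18) = 32.
Area = (12 × 32) / 2 = 192.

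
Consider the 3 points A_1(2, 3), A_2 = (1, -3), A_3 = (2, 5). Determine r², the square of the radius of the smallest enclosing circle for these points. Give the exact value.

16.25

Side lengths²: A_1A_2² = 37, A_1A_3² = 4, A_2A_3² = 65.
Since A_2A_3² = 65 ≥ 37 + 4 = 41, the angle opposite A_2A_3 is not acute, so the smallest enclosing circle has A_2A_3 as diameter.
Centre = midpoint of A_2A_3 = (1.5, 1), r² = 65/4 = 16.25.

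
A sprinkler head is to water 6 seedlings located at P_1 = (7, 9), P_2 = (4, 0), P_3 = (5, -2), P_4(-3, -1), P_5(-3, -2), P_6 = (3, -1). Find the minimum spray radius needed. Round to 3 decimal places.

By Welzl's lemma the MEC is supported by two points (diametrically opposite) or three points (on a circumcircle).
The farthest pair is P_1–P_5 with squared distance 221. The circle on this segment as diameter has centre (2, 3.5) and r² = 221/4 = 55.25.
Check P_2: distance² to centre = 16.25 ≤ 55.25, so it lies inside.
All remaining points lie in this disk, and no smaller disk contains both endpoints, so this is the minimum enclosing circle.
r = √(55.25) ≈ 7.433.

7.433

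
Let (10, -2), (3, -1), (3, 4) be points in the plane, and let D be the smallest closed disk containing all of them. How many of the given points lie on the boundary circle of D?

Call the three points A, B, C in the order given.
Side lengths²: AB² = 50, AC² = 85, BC² = 25.
Since AC² = 85 ≥ 50 + 25 = 75, the angle opposite AC is not acute, so the smallest enclosing circle has AC as diameter.
Centre = midpoint of AC = (6.5, 1), r² = 85/4 = 21.25.
The points at distance exactly r from the centre are (10, -2), (3, 4) — 2 points.

2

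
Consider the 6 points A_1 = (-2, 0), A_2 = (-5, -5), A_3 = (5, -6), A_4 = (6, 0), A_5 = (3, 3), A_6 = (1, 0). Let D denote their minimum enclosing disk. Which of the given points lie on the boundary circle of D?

A_2, A_4, A_5

By Welzl's lemma the MEC is supported by two points (diametrically opposite) or three points (on a circumcircle).
The farthest pair is A_2–A_4 with squared distance 146. The circle on this segment as diameter has centre (0.5, -2.5) and r² = 146/4 = 36.5.
Check A_1: distance² to centre = 12.5 ≤ 36.5, so it lies inside.
All remaining points lie in this disk, and no smaller disk contains both endpoints, so this is the minimum enclosing circle.
The points at distance exactly r from the centre are A_2, A_4, A_5 — 3 points.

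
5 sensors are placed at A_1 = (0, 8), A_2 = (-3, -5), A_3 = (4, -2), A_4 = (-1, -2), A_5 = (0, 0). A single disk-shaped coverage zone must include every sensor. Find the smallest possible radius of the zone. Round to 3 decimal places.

6.671

By Welzl's lemma the MEC is supported by two points (diametrically opposite) or three points (on a circumcircle).
The farthest pair is A_1–A_2 with squared distance 178. The circle on this segment as diameter has centre (-1.5, 1.5) and r² = 178/4 = 44.5.
Check A_3: distance² to centre = 42.5 ≤ 44.5, so it lies inside.
All remaining points lie in this disk, and no smaller disk contains both endpoints, so this is the minimum enclosing circle.
r = √(44.5) ≈ 6.671.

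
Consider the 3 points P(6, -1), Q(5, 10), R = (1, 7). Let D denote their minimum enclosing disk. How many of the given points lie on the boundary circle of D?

2

Side lengths²: PQ² = 122, PR² = 89, QR² = 25.
Since PQ² = 122 ≥ 89 + 25 = 114, the angle opposite PQ is not acute, so the smallest enclosing circle has PQ as diameter.
Centre = midpoint of PQ = (5.5, 4.5), r² = 122/4 = 30.5.
The points at distance exactly r from the centre are P, Q — 2 points.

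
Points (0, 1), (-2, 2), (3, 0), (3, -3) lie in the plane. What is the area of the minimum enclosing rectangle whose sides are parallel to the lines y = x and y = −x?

15

In coordinates u = x + y, v = x − y the rectangle is axis-aligned; the map (x,y)→(u,v) scales areas by 2.
u-values: 1, 0, 3, 0; range = 3 − 0 = 3.
v-values: -1, -4, 3, 6; range = 6 − (-4) = 10.
Area = (3 × 10) / 2 = 15.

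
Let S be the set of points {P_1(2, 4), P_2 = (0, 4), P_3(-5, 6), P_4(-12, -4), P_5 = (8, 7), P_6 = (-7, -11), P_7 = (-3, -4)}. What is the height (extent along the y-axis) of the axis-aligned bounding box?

max y = 7, min y = -11, so height = 18.

18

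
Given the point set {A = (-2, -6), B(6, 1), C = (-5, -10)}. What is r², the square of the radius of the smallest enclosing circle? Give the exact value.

Side lengths²: AB² = 113, AC² = 25, BC² = 242.
Since BC² = 242 ≥ 113 + 25 = 138, the angle opposite BC is not acute, so the smallest enclosing circle has BC as diameter.
Centre = midpoint of BC = (0.5, -4.5), r² = 242/4 = 60.5.

60.5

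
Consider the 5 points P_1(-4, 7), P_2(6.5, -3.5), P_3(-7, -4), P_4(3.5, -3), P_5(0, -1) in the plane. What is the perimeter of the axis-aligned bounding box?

Width = max x − min x = 6.5 − (-7) = 13.5.
Height = max y − min y = 7 − (-4) = 11.
Perimeter = 2(13.5 + 11) = 49.

49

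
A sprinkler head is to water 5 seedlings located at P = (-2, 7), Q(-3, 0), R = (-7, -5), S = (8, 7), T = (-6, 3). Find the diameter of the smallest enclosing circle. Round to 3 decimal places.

19.209

The farthest pair is R–S with squared distance 369. The circle on this segment as diameter has centre (0.5, 1) and r² = 369/4 = 92.25.
Check P: distance² to centre = 42.25 ≤ 92.25, so it lies inside.
All remaining points lie in this disk, and no smaller disk contains both endpoints, so this is the minimum enclosing circle.
Diameter = 2r = 2√(92.25) ≈ 19.209.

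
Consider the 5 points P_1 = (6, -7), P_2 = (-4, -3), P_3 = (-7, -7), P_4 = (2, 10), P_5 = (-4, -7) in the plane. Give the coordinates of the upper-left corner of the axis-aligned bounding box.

x-range [-7, 6], y-range [-7, 10].
The upper-left corner is (-7, 10).

(-7, 10)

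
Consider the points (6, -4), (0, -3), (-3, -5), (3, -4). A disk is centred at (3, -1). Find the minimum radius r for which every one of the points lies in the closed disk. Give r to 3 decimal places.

The required radius is the distance from (3, -1) to the farthest point.
Squared distances: 18, 13, 52, 9.
Maximum is 52, attained at (-3, -5).
r = √52 ≈ 7.211.

7.211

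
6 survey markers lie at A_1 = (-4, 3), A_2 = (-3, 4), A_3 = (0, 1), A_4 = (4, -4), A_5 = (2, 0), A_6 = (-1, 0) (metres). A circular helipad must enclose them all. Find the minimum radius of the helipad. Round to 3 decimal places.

By Welzl's lemma the MEC is supported by two points (diametrically opposite) or three points (on a circumcircle).
The minimum enclosing circle is determined by three boundary points: A_1, A_2, A_4.
Their circumcentre is (7/30, -7/30) with r² = 12769/450.
The farthest remaining point A_5 is at distance² 1429/450 ≤ 12769/450.
r = √(12769/450) ≈ 5.327.

5.327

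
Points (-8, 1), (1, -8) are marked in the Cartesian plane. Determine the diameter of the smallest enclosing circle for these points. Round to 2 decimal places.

The smallest circle enclosing two points has them as diameter endpoints.
Centre = midpoint = (-3.5, -3.5); r² = |(-8, 1)−(1, -8)|²/4 = 162/4 = 40.5.
Diameter = 2r = 2√(40.5) ≈ 12.73.

12.73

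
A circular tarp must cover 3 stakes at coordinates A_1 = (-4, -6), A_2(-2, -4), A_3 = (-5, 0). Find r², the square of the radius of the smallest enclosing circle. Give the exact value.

Side lengths²: A_1A_2² = 8, A_1A_3² = 37, A_2A_3² = 25.
Since A_1A_3² = 37 ≥ 25 + 8 = 33, the angle opposite A_1A_3 is not acute, so the smallest enclosing circle has A_1A_3 as diameter.
Centre = midpoint of A_1A_3 = (-4.5, -3), r² = 37/4 = 9.25.

9.25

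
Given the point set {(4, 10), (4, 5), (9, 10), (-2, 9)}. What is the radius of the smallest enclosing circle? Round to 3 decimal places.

A smallest enclosing disk is always determined by at most three of the input points on its boundary.
The farthest pair is (9, 10)–(-2, 9) with squared distance 122. The circle on this segment as diameter has centre (3.5, 9.5) and r² = 122/4 = 30.5.
Check (4, 10): distance² to centre = 0.5 ≤ 30.5, so it lies inside.
All remaining points lie in this disk, and no smaller disk contains both endpoints, so this is the minimum enclosing circle.
r = √(30.5) ≈ 5.523.

5.523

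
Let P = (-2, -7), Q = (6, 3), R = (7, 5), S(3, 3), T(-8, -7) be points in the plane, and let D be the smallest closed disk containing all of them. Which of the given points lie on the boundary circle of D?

R, T

The minimum enclosing circle of a finite set is fixed by two of the points (as a diameter) or three (as a circumcircle).
The farthest pair is R–T with squared distance 369. The circle on this segment as diameter has centre (-0.5, -1) and r² = 369/4 = 92.25.
Check P: distance² to centre = 38.25 ≤ 92.25, so it lies inside.
All remaining points lie in this disk, and no smaller disk contains both endpoints, so this is the minimum enclosing circle.
The points at distance exactly r from the centre are R, T — 2 points.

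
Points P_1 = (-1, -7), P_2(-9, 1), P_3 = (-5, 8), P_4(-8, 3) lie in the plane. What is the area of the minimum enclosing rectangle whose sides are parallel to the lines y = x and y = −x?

In coordinates u = x + y, v = x − y the rectangle is axis-aligned; the map (x,y)→(u,v) scales areas by 2.
u-values: -8, -8, 3, -5; range = 3 − (-8) = 11.
v-values: 6, -10, -13, -11; range = 6 − (-13) = 19.
Area = (11 × 19) / 2 = 104.5.

104.5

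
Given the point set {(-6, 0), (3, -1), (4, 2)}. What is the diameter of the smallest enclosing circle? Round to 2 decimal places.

10.20

Call the three points A, B, C in the order given.
Side lengths²: AB² = 82, AC² = 104, BC² = 10.
Since AC² = 104 ≥ 82 + 10 = 92, the angle opposite AC is not acute, so the smallest enclosing circle has AC as diameter.
Centre = midpoint of AC = (-1, 1), r² = 104/4 = 26.
Diameter = 2r = 2√26 ≈ 10.20.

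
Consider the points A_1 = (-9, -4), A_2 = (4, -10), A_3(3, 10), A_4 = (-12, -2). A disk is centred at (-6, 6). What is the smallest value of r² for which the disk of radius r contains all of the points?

The required radius is the distance from (-6, 6) to the farthest point.
Squared distances: 109, 356, 97, 100.
Maximum is 356, attained at A_2.

356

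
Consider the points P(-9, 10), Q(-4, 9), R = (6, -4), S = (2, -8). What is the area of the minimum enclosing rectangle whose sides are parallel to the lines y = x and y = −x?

In coordinates u = x + y, v = x − y the rectangle is axis-aligned; the map (x,y)→(u,v) scales areas by 2.
u-values: 1, 5, 2, -6; range = 5 − (-6) = 11.
v-values: -19, -13, 10, 10; range = 10 − (-19) = 29.
Area = (11 × 29) / 2 = 159.5.

159.5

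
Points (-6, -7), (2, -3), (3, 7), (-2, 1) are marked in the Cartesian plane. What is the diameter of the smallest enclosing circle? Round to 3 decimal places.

The farthest pair is (-6, -7)–(3, 7) with squared distance 277. The circle on this segment as diameter has centre (-1.5, 0) and r² = 277/4 = 69.25.
Check (2, -3): distance² to centre = 21.25 ≤ 69.25, so it lies inside.
All remaining points lie in this disk, and no smaller disk contains both endpoints, so this is the minimum enclosing circle.
Diameter = 2r = 2√(69.25) ≈ 16.643.

16.643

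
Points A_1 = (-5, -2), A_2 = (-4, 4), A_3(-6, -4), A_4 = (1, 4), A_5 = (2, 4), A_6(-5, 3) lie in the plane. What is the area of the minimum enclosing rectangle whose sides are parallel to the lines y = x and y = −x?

In coordinates u = x + y, v = x − y the rectangle is axis-aligned; the map (x,y)→(u,v) scales areas by 2.
u-values: -7, 0, -10, 5, 6, -2; range = 6 − (-10) = 16.
v-values: -3, -8, -2, -3, -2, -8; range = -2 − (-8) = 6.
Area = (16 × 6) / 2 = 48.

48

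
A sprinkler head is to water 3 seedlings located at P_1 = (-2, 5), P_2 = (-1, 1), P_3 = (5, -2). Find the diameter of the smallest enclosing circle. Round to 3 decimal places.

9.899

Side lengths²: P_1P_2² = 17, P_1P_3² = 98, P_2P_3² = 45.
Since P_1P_3² = 98 ≥ 45 + 17 = 62, the angle opposite P_1P_3 is not acute, so the smallest enclosing circle has P_1P_3 as diameter.
Centre = midpoint of P_1P_3 = (1.5, 1.5), r² = 98/4 = 24.5.
Diameter = 2r = 2√(24.5) ≈ 9.899.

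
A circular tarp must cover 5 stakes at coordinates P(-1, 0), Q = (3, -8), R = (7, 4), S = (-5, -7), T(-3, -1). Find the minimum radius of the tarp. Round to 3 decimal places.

By Welzl's lemma the MEC is supported by two points (diametrically opposite) or three points (on a circumcircle).
The farthest pair is R–S with squared distance 265. The circle on this segment as diameter has centre (1, -1.5) and r² = 265/4 = 66.25.
Check P: distance² to centre = 6.25 ≤ 66.25, so it lies inside.
All remaining points lie in this disk, and no smaller disk contains both endpoints, so this is the minimum enclosing circle.
r = √(66.25) ≈ 8.139.

8.139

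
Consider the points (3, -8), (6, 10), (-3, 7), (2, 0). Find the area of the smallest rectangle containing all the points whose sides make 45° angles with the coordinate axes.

In coordinates u = x + y, v = x − y the rectangle is axis-aligned; the map (x,y)→(u,v) scales areas by 2.
u-values: -5, 16, 4, 2; range = 16 − (-5) = 21.
v-values: 11, -4, -10, 2; range = 11 − (-10) = 21.
Area = (21 × 21) / 2 = 220.5.

220.5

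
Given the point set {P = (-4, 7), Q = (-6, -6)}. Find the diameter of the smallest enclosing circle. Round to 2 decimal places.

The smallest circle enclosing two points has them as diameter endpoints.
Centre = midpoint = (-5, 0.5); r² = |PQ|²/4 = 173/4 = 43.25.
Diameter = 2r = 2√(43.25) ≈ 13.15.

13.15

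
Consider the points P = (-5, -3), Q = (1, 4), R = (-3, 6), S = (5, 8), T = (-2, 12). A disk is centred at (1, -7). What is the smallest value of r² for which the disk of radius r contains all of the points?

370

The required radius is the distance from (1, -7) to the farthest point.
Squared distances: 52, 121, 185, 241, 370.
Maximum is 370, attained at T.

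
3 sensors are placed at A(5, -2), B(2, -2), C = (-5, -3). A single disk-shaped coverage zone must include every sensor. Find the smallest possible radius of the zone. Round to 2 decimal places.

5.02

Side lengths²: AB² = 9, AC² = 101, BC² = 50.
Since AC² = 101 ≥ 50 + 9 = 59, the angle opposite AC is not acute, so the smallest enclosing circle has AC as diameter.
Centre = midpoint of AC = (0, -2.5), r² = 101/4 = 25.25.
r = √(25.25) ≈ 5.02.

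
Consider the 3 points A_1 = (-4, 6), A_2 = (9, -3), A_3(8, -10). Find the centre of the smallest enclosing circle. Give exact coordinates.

Side lengths²: A_1A_2² = 250, A_1A_3² = 400, A_2A_3² = 50.
Since A_1A_3² = 400 ≥ 250 + 50 = 300, the angle opposite A_1A_3 is not acute, so the smallest enclosing circle has A_1A_3 as diameter.
Centre = midpoint of A_1A_3 = (2, -2), r² = 400/4 = 100.
Centre = (2, -2).

(2, -2)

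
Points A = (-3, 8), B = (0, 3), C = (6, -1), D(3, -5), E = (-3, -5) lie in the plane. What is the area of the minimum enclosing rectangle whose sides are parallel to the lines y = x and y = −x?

123.5

In coordinates u = x + y, v = x − y the rectangle is axis-aligned; the map (x,y)→(u,v) scales areas by 2.
u-values: 5, 3, 5, -2, -8; range = 5 − (-8) = 13.
v-values: -11, -3, 7, 8, 2; range = 8 − (-11) = 19.
Area = (13 × 19) / 2 = 123.5.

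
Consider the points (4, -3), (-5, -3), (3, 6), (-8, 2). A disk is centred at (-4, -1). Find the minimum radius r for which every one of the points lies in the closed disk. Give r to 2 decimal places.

9.90

The required radius is the distance from (-4, -1) to the farthest point.
Squared distances: 68, 5, 98, 25.
Maximum is 98, attained at (3, 6).
r = √98 ≈ 9.90.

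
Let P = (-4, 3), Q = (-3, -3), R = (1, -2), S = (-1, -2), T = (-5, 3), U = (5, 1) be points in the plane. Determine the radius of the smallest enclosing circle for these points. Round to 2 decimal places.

5.15

The minimum enclosing circle is determined by three boundary points: Q, T, U.
Their circumcentre is (-1/7, 9/7) with r² = 1300/49.
The farthest remaining point P is at distance² 873/49 ≤ 1300/49.
r = √(1300/49) ≈ 5.15.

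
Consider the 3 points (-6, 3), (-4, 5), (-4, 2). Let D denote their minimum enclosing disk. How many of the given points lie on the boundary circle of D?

Call the three points A, B, C in the order given.
Side lengths²: AB² = 8, AC² = 5, BC² = 9.
Since BC² = 9 < 8 + 5 = 13, the triangle is acute, so the smallest enclosing circle is the circumcircle.
Circumcentre = (-4.5, 3.5), r² = 2.5.
The points at distance exactly r from the centre are (-6, 3), (-4, 5), (-4, 2) — 3 points.

3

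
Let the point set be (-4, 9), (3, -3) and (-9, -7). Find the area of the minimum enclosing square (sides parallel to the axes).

The bounding box has width 12 and height 16.
An axis-aligned square enclosing the set must have side ≥ max(width, height).
So the minimum side is max(12, 16) = 16.
Area = 16² = 256.

256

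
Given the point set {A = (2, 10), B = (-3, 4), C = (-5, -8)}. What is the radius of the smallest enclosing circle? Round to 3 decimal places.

Side lengths²: AB² = 61, AC² = 373, BC² = 148.
Since AC² = 373 ≥ 148 + 61 = 209, the angle opposite AC is not acute, so the smallest enclosing circle has AC as diameter.
Centre = midpoint of AC = (-1.5, 1), r² = 373/4 = 93.25.
r = √(93.25) ≈ 9.657.

9.657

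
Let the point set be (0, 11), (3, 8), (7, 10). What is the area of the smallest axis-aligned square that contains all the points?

The bounding box has width 7 and height 3.
An axis-aligned square enclosing the set must have side ≥ max(width, height).
So the minimum side is max(7, 3) = 7.
Area = 7² = 49.

49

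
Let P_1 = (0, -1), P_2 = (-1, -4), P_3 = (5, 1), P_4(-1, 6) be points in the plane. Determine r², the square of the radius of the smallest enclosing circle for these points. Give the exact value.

The minimum enclosing circle of a finite set is fixed by two of the points (as a diameter) or three (as a circumcircle).
The minimum enclosing circle is determined by three boundary points: P_2, P_3, P_4.
Their circumcentre is (-1/12, 1) with r² = 3721/144.
The farthest remaining point P_1 is at distance² 577/144 ≤ 3721/144.

3721/144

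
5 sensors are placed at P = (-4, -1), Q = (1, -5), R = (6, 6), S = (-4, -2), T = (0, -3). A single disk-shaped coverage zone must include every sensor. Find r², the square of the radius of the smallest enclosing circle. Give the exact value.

50881/1225

The minimum enclosing circle of a finite set is fixed by two of the points (as a diameter) or three (as a circumcircle).
The minimum enclosing circle is determined by three boundary points: Q, R, S.
Their circumcentre is (51/35, 10/7) with r² = 50881/1225.
The farthest remaining point P is at distance² 43706/1225 ≤ 50881/1225.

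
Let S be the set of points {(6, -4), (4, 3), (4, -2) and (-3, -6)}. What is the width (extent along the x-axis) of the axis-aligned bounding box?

max x = 6, min x = -3, so width = 9.

9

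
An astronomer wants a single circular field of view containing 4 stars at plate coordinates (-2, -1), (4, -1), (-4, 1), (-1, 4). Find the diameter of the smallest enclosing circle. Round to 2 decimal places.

A smallest enclosing disk is always determined by at most three of the input points on its boundary.
The farthest pair is (4, -1)–(-4, 1) with squared distance 68. The circle on this segment as diameter has centre (0, 0) and r² = 68/4 = 17.
Check (-2, -1): distance² to centre = 5 ≤ 17, so it lies inside.
All remaining points lie in this disk, and no smaller disk contains both endpoints, so this is the minimum enclosing circle.
Diameter = 2r = 2√17 ≈ 8.25.

8.25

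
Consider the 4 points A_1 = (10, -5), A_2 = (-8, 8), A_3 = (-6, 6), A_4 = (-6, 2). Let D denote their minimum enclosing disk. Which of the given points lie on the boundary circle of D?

A_1, A_2

The farthest pair is A_1–A_2 with squared distance 493. The circle on this segment as diameter has centre (1, 1.5) and r² = 493/4 = 123.25.
Check A_3: distance² to centre = 69.25 ≤ 123.25, so it lies inside.
All remaining points lie in this disk, and no smaller disk contains both endpoints, so this is the minimum enclosing circle.
The points at distance exactly r from the centre are A_1, A_2 — 2 points.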